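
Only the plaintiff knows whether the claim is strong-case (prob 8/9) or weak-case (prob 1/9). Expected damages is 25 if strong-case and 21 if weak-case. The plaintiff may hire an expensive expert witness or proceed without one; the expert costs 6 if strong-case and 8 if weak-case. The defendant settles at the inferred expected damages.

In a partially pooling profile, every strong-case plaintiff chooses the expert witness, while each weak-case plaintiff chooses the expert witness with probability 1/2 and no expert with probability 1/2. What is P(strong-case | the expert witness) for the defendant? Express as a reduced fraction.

P(the expert witness) = (8/9)·1 + (1/9)·(1/2) = 17/18.
By Bayes' rule, P(strong-case | the expert witness) = (8/9) / (17/18) = 16/17.

16/17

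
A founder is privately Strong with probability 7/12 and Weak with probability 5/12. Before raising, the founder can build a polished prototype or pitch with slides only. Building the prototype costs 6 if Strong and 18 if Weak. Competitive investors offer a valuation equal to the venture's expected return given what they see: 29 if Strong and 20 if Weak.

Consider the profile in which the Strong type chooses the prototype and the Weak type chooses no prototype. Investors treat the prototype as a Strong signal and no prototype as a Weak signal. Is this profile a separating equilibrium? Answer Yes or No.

Under these beliefs, the prototype earns valuation 29 and no prototype earns valuation 20.
Strong: the prototype nets 29 − 6 = 23; no prototype nets 20. Strong prefers the prototype.
Weak: the prototype nets 29 − 18 = 11; no prototype nets 20. Weak prefers no prototype.
Neither type deviates, so the separating profile is an equilibrium.

Yes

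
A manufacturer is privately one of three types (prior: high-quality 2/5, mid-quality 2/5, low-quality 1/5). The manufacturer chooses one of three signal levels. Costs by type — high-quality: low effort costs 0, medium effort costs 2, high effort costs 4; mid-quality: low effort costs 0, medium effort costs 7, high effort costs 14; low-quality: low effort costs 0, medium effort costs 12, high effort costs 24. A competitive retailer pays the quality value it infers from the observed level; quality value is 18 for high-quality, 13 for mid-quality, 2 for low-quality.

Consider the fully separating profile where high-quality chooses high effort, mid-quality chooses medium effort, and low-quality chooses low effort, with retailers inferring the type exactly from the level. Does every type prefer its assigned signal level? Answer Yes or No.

Yes

Separating prices: high effort → 18, medium effort → 13, low effort → 2.
high-quality (assigned high effort): low effort: 2 − 0 = 2; medium effort: 13 − 2 = 11; high effort: 18 − 4 = 14. high-quality stays.
mid-quality (assigned medium effort): low effort: 2 − 0 = 2; medium effort: 13 − 7 = 6; high effort: 18 − 14 = 4. mid-quality stays.
low-quality (assigned low effort): low effort: 2 − 0 = 2; medium effort: 13 − 12 = 1; high effort: 18 − 24 = -6. low-quality stays.
Every type prefers its assigned level; separation holds.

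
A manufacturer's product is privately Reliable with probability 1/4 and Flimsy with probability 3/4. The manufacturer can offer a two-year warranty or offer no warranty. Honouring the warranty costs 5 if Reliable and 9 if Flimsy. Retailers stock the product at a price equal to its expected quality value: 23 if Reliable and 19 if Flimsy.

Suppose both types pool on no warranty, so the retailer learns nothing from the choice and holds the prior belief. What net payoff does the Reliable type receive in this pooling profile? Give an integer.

20

Pooled price = 1/4·23 + 3/4·19 = 20.
Reliable pays no cost for no warranty, so net payoff = 20.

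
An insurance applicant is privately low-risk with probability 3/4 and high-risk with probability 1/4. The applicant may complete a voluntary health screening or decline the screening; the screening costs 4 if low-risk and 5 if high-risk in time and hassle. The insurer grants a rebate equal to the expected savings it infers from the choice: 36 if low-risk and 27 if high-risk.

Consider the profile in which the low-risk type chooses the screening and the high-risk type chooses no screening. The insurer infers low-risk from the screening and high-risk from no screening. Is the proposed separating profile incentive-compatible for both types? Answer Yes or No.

No

Under these beliefs, the screening earns rebate 36 and no screening earns rebate 27.
low-risk: the screening nets 36 − 4 = 32; no screening nets 27. low-risk prefers the screening.
high-risk: the screening nets 36 − 5 = 31; no screening nets 27. high-risk would deviate to the screening.
high-risk has a profitable deviation, so the profile is not an equilibrium.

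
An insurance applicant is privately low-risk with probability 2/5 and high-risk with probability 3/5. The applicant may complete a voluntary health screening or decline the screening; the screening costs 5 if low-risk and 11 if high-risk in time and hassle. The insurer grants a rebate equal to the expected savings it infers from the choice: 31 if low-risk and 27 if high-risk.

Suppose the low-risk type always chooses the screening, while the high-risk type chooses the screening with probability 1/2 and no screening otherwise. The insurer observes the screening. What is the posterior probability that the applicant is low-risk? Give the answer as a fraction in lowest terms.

P(the screening) = (2/5)·1 + (3/5)·(1/2) = 7/10.
By Bayes' rule, P(low-risk | the screening) = (2/5) / (7/10) = 4/7.

4/7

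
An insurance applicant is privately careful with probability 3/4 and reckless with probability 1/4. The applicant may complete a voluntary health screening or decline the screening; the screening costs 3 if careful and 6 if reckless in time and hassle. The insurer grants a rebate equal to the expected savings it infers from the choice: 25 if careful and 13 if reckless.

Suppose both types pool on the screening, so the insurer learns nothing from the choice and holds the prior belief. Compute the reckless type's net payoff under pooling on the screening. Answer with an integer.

Pooled rebate = 3/4·25 + 1/4·13 = 22.
reckless pays cost 6 for the screening, so net payoff = 22 − 6 = 16.

16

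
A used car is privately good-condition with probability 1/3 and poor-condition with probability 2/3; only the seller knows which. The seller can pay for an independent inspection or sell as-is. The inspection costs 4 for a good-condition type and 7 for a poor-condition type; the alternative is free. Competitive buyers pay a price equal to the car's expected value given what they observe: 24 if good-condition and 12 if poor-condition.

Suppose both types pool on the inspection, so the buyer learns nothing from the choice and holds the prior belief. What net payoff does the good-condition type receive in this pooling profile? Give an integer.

12

Pooled price = 1/3·24 + 2/3·12 = 16.
good-condition pays cost 4 for the inspection, so net payoff = 16 − 4 = 12.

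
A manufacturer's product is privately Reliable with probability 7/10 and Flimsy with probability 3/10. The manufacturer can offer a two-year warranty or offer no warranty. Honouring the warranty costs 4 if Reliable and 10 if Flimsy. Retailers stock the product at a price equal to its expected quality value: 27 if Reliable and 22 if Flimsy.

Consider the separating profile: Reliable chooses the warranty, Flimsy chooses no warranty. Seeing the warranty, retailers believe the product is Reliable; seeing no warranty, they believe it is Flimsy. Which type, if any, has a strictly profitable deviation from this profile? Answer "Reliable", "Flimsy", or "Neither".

Neither

The warranty pays 27; no warranty pays 22.
Reliable: assigned the warranty, nets 27 − 4 = 23; deviating to no warranty nets 22.
Flimsy: assigned no warranty, nets 22; deviating to the warranty nets 27 − 10 = 17.
Both types strictly prefer their assigned action; no profitable deviation.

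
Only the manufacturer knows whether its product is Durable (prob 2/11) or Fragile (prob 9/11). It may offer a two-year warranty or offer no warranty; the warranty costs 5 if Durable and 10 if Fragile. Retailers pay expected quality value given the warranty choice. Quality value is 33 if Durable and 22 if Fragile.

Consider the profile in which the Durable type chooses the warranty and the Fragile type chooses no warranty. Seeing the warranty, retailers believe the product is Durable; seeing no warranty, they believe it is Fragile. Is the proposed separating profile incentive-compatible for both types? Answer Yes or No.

Under these beliefs, the warranty earns price 33 and no warranty earns price 22.
Durable: the warranty nets 33 − 5 = 28; no warranty nets 22. Durable prefers the warranty.
Fragile: the warranty nets 33 − 10 = 23; no warranty nets 22. Fragile would deviate to the warranty.
Fragile has a profitable deviation, so the profile is not an equilibrium.

No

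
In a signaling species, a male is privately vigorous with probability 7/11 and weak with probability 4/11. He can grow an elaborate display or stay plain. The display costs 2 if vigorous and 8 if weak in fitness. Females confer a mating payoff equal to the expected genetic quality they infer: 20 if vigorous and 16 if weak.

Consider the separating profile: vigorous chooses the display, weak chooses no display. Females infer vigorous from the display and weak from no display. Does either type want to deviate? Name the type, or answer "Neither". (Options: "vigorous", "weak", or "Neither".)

Neither

The display pays 20; no display pays 16.
vigorous: assigned the display, nets 20 − 2 = 18; deviating to no display nets 16.
weak: assigned no display, nets 16; deviating to the display nets 20 − 8 = 12.
Both types strictly prefer their assigned action; no profitable deviation.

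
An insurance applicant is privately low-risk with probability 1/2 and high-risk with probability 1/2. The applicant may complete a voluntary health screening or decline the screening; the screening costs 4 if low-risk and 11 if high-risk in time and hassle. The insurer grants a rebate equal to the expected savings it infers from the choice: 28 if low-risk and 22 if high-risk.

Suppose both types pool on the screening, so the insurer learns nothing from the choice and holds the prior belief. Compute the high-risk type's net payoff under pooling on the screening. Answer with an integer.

Pooled rebate = 1/2·28 + 1/2·22 = 25.
high-risk pays cost 11 for the screening, so net payoff = 25 − 11 = 14.

14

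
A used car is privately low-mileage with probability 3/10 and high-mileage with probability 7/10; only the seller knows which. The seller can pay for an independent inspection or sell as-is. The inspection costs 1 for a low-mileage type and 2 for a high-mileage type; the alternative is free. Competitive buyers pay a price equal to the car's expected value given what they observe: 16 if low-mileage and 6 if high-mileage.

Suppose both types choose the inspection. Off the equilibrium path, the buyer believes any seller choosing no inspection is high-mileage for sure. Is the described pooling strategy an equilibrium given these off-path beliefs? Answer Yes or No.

On path, the buyer holds the prior and pays 3/10·16 + 7/10·6 = 9. Off path (no inspection), believing high-mileage, it pays 6.
low-mileage: the inspection nets 9 − 1 = 8; no inspection nets 6. low-mileage stays.
high-mileage: the inspection nets 9 − 2 = 7; no inspection nets 6. high-mileage stays.
No type deviates, so pooling is sustained.

Yes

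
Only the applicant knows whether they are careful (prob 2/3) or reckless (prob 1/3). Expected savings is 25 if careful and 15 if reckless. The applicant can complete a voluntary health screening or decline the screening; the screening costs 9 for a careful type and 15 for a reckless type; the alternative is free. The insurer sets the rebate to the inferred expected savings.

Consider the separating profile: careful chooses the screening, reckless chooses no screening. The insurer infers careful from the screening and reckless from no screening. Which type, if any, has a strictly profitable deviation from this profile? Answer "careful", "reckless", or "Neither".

Neither

The screening pays 25; no screening pays 15.
careful: assigned the screening, nets 25 − 9 = 16; deviating to no screening nets 15.
reckless: assigned no screening, nets 15; deviating to the screening nets 25 − 15 = 10.
Both types strictly prefer their assigned action; no profitable deviation.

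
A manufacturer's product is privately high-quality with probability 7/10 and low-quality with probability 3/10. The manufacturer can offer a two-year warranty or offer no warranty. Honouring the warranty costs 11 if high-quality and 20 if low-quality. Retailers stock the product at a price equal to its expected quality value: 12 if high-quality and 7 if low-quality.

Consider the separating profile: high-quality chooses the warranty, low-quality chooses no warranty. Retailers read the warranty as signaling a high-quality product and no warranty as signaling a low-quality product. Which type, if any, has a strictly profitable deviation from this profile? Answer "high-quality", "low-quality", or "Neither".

high-quality

The warranty pays 12; no warranty pays 7.
high-quality: assigned the warranty, nets 12 − 11 = 1; deviating to no warranty nets 7.
low-quality: assigned no warranty, nets 7; deviating to the warranty nets 12 − 20 = -8.
The high-quality type gains 6 by deviating.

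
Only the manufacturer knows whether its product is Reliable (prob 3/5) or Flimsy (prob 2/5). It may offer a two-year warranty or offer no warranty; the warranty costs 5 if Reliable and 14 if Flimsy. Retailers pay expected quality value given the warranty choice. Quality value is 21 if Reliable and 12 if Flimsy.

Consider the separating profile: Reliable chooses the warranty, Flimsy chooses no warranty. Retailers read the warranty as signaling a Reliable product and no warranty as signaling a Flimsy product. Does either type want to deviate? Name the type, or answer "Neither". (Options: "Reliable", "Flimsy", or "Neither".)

Neither

The warranty pays 21; no warranty pays 12.
Reliable: assigned the warranty, nets 21 − 5 = 16; deviating to no warranty nets 12.
Flimsy: assigned no warranty, nets 12; deviating to the warranty nets 21 − 14 = 7.
Both types strictly prefer their assigned action; no profitable deviation.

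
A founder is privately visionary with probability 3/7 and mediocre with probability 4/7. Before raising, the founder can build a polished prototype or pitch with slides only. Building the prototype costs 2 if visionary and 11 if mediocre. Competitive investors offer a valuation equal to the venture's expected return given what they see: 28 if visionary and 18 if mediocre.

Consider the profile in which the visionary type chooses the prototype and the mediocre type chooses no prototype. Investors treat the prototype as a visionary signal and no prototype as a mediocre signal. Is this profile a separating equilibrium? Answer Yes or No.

Yes

Under these beliefs, the prototype earns valuation 28 and no prototype earns valuation 18.
visionary: the prototype nets 28 − 2 = 26; no prototype nets 18. visionary prefers the prototype.
mediocre: the prototype nets 28 − 11 = 17; no prototype nets 18. mediocre prefers no prototype.
Neither type deviates, so the separating profile is an equilibrium.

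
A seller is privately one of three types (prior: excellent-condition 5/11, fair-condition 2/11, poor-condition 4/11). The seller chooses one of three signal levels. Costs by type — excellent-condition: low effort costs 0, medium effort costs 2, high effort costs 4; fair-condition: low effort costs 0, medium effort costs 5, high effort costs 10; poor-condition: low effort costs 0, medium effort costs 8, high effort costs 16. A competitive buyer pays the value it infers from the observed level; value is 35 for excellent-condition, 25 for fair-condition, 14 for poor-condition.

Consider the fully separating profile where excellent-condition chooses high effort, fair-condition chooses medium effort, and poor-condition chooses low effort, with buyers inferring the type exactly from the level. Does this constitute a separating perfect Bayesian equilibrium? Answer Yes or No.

No

Separating prices: high effort → 35, medium effort → 25, low effort → 14.
excellent-condition (assigned high effort): low effort: 14 − 0 = 14; medium effort: 25 − 2 = 23; high effort: 35 − 4 = 31. excellent-condition stays.
fair-condition (assigned medium effort): low effort: 14 − 0 = 14; medium effort: 25 − 5 = 20; high effort: 35 − 10 = 25. fair-condition prefers high effort.
poor-condition (assigned low effort): low effort: 14 − 0 = 14; medium effort: 25 − 8 = 17; high effort: 35 − 16 = 19. poor-condition prefers high effort.
At least one type deviates; the separating profile fails.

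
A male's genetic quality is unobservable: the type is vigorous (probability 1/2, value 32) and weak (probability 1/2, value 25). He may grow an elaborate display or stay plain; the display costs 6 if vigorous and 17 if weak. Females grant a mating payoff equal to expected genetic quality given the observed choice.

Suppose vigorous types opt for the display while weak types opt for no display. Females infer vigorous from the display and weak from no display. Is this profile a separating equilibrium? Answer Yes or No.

Under these beliefs, the display earns mating payoff 32 and no display earns mating payoff 25.
vigorous: the display nets 32 − 6 = 26; no display nets 25. vigorous prefers the display.
weak: the display nets 32 − 17 = 15; no display nets 25. weak prefers no display.
Neither type deviates, so the separating profile is an equilibrium.

Yes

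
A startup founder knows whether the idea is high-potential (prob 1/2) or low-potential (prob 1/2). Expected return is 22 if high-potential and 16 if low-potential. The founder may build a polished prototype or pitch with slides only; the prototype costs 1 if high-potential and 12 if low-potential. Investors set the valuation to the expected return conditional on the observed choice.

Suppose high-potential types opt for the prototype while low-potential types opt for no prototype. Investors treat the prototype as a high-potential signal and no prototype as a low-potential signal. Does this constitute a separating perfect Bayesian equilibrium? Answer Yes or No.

Yes

Under these beliefs, the prototype earns valuation 22 and no prototype earns valuation 16.
high-potential: the prototype nets 22 − 1 = 21; no prototype nets 16. high-potential prefers the prototype.
low-potential: the prototype nets 22 − 12 = 10; no prototype nets 16. low-potential prefers no prototype.
Neither type deviates, so the separating profile is an equilibrium.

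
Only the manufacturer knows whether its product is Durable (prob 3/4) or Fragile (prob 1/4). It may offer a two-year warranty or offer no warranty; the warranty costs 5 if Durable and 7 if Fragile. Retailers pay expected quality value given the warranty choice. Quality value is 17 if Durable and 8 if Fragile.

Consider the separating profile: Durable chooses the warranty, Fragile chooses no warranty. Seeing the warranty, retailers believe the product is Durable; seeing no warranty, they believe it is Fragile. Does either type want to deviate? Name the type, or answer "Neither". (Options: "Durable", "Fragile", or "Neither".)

Fragile

The warranty pays 17; no warranty pays 8.
Durable: assigned the warranty, nets 17 − 5 = 12; deviating to no warranty nets 8.
Fragile: assigned no warranty, nets 8; deviating to the warranty nets 17 − 7 = 10.
The Fragile type gains 2 by deviating.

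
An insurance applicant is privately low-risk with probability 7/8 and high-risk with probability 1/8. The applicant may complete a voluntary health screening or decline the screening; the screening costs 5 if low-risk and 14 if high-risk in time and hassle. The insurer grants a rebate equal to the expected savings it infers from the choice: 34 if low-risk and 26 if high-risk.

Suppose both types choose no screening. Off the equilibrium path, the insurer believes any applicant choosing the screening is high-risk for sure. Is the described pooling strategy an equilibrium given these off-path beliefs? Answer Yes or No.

On path, the insurer holds the prior and pays 7/8·34 + 1/8·26 = 33. Off path (the screening), believing high-risk, it pays 26.
low-risk: no screening nets 33; the screening nets 26 − 5 = 21. low-risk stays.
high-risk: no screening nets 33; the screening nets 26 − 14 = 12. high-risk stays.
No type deviates, so pooling is sustained.

Yes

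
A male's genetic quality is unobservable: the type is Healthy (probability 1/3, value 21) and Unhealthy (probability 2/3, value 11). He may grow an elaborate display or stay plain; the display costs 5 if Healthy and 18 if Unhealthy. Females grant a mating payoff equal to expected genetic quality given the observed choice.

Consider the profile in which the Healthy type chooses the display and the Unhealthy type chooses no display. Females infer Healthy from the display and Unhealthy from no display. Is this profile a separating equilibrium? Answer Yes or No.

Under these beliefs, the display earns mating payoff 21 and no display earns mating payoff 11.
Healthy: the display nets 21 − 5 = 16; no display nets 11. Healthy prefers the display.
Unhealthy: the display nets 21 − 18 = 3; no display nets 11. Unhealthy prefers no display.
Neither type deviates, so the separating profile is an equilibrium.

Yes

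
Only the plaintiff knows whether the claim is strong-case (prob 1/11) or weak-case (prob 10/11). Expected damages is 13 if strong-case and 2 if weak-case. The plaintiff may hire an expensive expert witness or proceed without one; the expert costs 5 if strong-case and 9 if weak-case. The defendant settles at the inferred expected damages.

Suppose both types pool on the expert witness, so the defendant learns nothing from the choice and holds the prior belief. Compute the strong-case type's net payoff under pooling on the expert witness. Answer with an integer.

-2

Pooled settlement = 1/11·13 + 10/11·2 = 3.
strong-case pays cost 5 for the expert witness, so net payoff = 3 − 5 = -2.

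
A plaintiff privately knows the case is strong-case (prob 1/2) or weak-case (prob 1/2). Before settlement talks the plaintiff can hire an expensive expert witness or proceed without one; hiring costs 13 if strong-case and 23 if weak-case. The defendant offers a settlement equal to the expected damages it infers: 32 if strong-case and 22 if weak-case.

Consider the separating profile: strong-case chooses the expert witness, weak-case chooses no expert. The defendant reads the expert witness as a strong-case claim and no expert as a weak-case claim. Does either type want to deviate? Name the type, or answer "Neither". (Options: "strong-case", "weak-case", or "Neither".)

The expert witness pays 32; no expert pays 22.
strong-case: assigned the expert witness, nets 32 − 13 = 19; deviating to no expert nets 22.
weak-case: assigned no expert, nets 22; deviating to the expert witness nets 32 − 23 = 9.
The strong-case type gains 3 by deviating.

strong-case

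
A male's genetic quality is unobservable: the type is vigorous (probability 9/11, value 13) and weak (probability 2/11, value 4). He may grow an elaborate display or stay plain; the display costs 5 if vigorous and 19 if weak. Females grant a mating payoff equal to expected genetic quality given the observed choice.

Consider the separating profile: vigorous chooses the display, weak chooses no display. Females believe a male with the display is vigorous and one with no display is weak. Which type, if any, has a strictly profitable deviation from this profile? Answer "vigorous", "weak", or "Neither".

Neither

The display pays 13; no display pays 4.
vigorous: assigned the display, nets 13 − 5 = 8; deviating to no display nets 4.
weak: assigned no display, nets 4; deviating to the display nets 13 − 19 = -6.
Both types strictly prefer their assigned action; no profitable deviation.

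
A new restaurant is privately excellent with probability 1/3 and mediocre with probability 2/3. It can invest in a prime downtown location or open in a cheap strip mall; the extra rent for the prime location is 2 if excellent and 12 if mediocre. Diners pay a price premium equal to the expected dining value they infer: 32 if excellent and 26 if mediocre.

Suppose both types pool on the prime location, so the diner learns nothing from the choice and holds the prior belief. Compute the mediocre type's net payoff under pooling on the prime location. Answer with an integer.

16

Pooled price premium = 1/3·32 + 2/3·26 = 28.
mediocre pays cost 12 for the prime location, so net payoff = 28 − 12 = 16.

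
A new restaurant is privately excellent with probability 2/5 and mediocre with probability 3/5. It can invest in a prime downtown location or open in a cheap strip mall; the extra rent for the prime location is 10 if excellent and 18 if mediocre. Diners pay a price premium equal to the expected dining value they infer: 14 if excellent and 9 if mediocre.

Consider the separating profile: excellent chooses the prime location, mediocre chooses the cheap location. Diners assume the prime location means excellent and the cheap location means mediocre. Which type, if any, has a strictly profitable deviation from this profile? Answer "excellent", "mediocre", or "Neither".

The prime location pays 14; the cheap location pays 9.
excellent: assigned the prime location, nets 14 − 10 = 4; deviating to the cheap location nets 9.
mediocre: assigned the cheap location, nets 9; deviating to the prime location nets 14 − 18 = -4.
The excellent type gains 5 by deviating.

excellent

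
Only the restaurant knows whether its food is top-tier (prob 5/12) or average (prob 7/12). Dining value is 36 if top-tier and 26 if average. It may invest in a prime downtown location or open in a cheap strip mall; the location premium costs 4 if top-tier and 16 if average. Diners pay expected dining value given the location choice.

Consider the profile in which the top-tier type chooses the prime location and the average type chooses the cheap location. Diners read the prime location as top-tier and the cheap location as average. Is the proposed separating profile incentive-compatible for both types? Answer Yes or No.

Yes

Under these beliefs, the prime location earns price premium 36 and the cheap location earns price premium 26.
top-tier: the prime location nets 36 − 4 = 32; the cheap location nets 26. top-tier prefers the prime location.
average: the prime location nets 36 − 16 = 20; the cheap location nets 26. average prefers the cheap location.
Neither type deviates, so the separating profile is an equilibrium.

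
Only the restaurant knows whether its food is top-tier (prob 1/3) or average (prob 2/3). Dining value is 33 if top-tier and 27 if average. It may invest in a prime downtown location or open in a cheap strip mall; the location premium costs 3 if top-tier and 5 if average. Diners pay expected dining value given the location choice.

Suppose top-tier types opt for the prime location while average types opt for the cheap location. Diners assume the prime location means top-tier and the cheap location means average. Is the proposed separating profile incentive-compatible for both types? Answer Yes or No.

Under these beliefs, the prime location earns price premium 33 and the cheap location earns price premium 27.
top-tier: the prime location nets 33 − 3 = 30; the cheap location nets 27. top-tier prefers the prime location.
average: the prime location nets 33 − 5 = 28; the cheap location nets 27. average would deviate to the prime location.
average has a profitable deviation, so the profile is not an equilibrium.

No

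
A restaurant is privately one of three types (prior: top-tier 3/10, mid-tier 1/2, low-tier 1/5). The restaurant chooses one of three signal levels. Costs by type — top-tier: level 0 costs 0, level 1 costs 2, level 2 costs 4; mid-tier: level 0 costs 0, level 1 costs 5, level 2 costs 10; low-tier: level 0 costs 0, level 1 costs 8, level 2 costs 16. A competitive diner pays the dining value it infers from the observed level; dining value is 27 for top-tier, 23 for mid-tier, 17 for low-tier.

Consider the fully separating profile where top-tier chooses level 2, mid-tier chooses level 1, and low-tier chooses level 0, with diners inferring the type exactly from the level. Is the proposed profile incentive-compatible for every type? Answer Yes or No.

Separating price premiums: level 2 → 27, level 1 → 23, level 0 → 17.
top-tier (assigned level 2): level 0: 17 − 0 = 17; level 1: 23 − 2 = 21; level 2: 27 − 4 = 23. top-tier stays.
mid-tier (assigned level 1): level 0: 17 − 0 = 17; level 1: 23 − 5 = 18; level 2: 27 − 10 = 17. mid-tier stays.
low-tier (assigned level 0): level 0: 17 − 0 = 17; level 1: 23 − 8 = 15; level 2: 27 − 16 = 11. low-tier stays.
Every type prefers its assigned level; separation holds.

Yes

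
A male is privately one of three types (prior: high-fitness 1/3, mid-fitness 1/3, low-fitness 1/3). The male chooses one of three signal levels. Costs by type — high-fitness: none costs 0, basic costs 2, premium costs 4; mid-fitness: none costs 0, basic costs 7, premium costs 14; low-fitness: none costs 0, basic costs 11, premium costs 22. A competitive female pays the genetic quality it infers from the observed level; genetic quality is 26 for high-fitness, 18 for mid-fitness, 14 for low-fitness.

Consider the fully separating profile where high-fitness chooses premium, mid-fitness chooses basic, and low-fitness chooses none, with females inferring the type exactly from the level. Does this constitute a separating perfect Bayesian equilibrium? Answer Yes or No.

No

Separating mating payoffs: premium → 26, basic → 18, none → 14.
high-fitness (assigned premium): none: 14 − 0 = 14; basic: 18 − 2 = 16; premium: 26 − 4 = 22. high-fitness stays.
mid-fitness (assigned basic): none: 14 − 0 = 14; basic: 18 − 7 = 11; premium: 26 − 14 = 12. mid-fitness prefers none.
low-fitness (assigned none): none: 14 − 0 = 14; basic: 18 − 11 = 7; premium: 26 − 22 = 4. low-fitness stays.
At least one type deviates; the separating profile fails.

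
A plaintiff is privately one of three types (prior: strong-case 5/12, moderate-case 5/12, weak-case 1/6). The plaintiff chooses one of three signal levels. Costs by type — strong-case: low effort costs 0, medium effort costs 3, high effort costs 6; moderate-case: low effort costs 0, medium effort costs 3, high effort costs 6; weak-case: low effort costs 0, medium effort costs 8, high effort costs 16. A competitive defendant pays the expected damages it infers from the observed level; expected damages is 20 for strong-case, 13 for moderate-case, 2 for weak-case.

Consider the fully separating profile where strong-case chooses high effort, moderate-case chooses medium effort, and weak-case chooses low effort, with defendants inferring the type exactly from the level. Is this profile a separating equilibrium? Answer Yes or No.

Separating settlements: high effort → 20, medium effort → 13, low effort → 2.
strong-case (assigned high effort): low effort: 2 − 0 = 2; medium effort: 13 − 3 = 10; high effort: 20 − 6 = 14. strong-case stays.
moderate-case (assigned medium effort): low effort: 2 − 0 = 2; medium effort: 13 − 3 = 10; high effort: 20 − 6 = 14. moderate-case prefers high effort.
weak-case (assigned low effort): low effort: 2 − 0 = 2; medium effort: 13 − 8 = 5; high effort: 20 − 16 = 4. weak-case prefers medium effort.
At least one type deviates; the separating profile fails.

No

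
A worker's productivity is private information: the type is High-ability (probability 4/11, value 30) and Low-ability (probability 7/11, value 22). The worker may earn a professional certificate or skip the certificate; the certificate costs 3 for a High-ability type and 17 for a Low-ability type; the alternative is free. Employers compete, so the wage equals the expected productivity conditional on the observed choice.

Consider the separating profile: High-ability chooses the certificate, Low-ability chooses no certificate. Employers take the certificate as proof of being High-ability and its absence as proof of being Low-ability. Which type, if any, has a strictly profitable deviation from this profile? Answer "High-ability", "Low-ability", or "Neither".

The certificate pays 30; no certificate pays 22.
High-ability: assigned the certificate, nets 30 − 3 = 27; deviating to no certificate nets 22.
Low-ability: assigned no certificate, nets 22; deviating to the certificate nets 30 − 17 = 13.
Both types strictly prefer their assigned action; no profitable deviation.

Neither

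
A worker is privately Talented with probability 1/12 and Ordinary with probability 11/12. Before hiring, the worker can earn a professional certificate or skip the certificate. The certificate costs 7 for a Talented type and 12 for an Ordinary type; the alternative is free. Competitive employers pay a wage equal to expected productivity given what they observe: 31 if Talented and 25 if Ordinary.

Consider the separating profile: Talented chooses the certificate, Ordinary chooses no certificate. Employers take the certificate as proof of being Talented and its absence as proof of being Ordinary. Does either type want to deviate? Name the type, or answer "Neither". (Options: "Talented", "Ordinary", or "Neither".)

Talented

The certificate pays 31; no certificate pays 25.
Talented: assigned the certificate, nets 31 − 7 = 24; deviating to no certificate nets 25.
Ordinary: assigned no certificate, nets 25; deviating to the certificate nets 31 − 12 = 19.
The Talented type gains 1 by deviating.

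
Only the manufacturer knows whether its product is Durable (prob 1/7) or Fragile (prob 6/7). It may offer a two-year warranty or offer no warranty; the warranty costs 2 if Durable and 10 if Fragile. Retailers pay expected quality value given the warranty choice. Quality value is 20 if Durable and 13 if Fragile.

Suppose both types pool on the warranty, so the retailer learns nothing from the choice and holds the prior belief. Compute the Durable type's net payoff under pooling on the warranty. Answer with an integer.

12

Pooled price = 1/7·20 + 6/7·13 = 14.
Durable pays cost 2 for the warranty, so net payoff = 14 − 2 = 12.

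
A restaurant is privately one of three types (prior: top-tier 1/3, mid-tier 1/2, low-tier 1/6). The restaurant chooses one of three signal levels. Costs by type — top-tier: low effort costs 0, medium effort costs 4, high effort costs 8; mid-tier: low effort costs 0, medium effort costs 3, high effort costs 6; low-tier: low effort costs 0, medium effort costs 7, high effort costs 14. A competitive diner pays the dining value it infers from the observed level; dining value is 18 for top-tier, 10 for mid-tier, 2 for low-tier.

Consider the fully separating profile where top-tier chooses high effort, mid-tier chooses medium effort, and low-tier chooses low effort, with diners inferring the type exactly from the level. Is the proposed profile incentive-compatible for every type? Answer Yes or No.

No

Separating price premiums: high effort → 18, medium effort → 10, low effort → 2.
top-tier (assigned high effort): low effort: 2 − 0 = 2; medium effort: 10 − 4 = 6; high effort: 18 − 8 = 10. top-tier stays.
mid-tier (assigned medium effort): low effort: 2 − 0 = 2; medium effort: 10 − 3 = 7; high effort: 18 − 6 = 12. mid-tier prefers high effort.
low-tier (assigned low effort): low effort: 2 − 0 = 2; medium effort: 10 − 7 = 3; high effort: 18 − 14 = 4. low-tier prefers high effort.
At least one type deviates; the separating profile fails.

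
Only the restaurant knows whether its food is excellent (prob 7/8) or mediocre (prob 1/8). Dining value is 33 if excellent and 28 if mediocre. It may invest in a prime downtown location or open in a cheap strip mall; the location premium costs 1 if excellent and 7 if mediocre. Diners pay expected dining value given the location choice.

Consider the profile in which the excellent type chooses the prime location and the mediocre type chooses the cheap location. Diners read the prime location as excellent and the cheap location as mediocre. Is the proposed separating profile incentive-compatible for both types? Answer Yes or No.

Under these beliefs, the prime location earns price premium 33 and the cheap location earns price premium 28.
excellent: the prime location nets 33 − 1 = 32; the cheap location nets 28. excellent prefers the prime location.
mediocre: the prime location nets 33 − 7 = 26; the cheap location nets 28. mediocre prefers the cheap location.
Neither type deviates, so the separating profile is an equilibrium.

Yes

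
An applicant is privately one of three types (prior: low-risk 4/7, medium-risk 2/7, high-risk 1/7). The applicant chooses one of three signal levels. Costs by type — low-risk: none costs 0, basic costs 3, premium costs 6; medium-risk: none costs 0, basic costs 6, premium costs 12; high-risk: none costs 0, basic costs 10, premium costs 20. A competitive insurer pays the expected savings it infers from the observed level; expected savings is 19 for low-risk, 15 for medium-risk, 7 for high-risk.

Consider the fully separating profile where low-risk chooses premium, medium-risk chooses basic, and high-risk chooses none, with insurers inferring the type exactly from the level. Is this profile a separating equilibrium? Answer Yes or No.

Separating rebates: premium → 19, basic → 15, none → 7.
low-risk (assigned premium): none: 7 − 0 = 7; basic: 15 − 3 = 12; premium: 19 − 6 = 13. low-risk stays.
medium-risk (assigned basic): none: 7 − 0 = 7; basic: 15 − 6 = 9; premium: 19 − 12 = 7. medium-risk stays.
high-risk (assigned none): none: 7 − 0 = 7; basic: 15 − 10 = 5; premium: 19 − 20 = -1. high-risk stays.
Every type prefers its assigned level; separation holds.

Yes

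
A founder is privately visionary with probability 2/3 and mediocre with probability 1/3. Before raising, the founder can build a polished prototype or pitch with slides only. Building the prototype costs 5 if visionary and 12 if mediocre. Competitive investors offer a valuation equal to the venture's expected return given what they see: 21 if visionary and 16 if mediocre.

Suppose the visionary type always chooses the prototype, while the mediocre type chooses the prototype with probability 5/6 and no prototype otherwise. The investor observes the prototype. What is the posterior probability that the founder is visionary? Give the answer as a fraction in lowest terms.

12/17

P(the prototype) = (2/3)·1 + (1/3)·(5/6) = 17/18.
By Bayes' rule, P(visionary | the prototype) = (2/3) / (17/18) = 12/17.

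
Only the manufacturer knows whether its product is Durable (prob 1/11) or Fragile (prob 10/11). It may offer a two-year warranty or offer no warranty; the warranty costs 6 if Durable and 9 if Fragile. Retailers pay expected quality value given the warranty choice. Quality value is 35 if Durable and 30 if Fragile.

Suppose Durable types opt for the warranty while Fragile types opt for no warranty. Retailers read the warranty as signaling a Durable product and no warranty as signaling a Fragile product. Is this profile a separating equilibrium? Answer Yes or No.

No

Under these beliefs, the warranty earns price 35 and no warranty earns price 30.
Durable: the warranty nets 35 − 6 = 29; no warranty nets 30. Durable would deviate to no warranty.
Fragile: the warranty nets 35 − 9 = 26; no warranty nets 30. Fragile prefers no warranty.
Durable has a profitable deviation, so the profile is not an equilibrium.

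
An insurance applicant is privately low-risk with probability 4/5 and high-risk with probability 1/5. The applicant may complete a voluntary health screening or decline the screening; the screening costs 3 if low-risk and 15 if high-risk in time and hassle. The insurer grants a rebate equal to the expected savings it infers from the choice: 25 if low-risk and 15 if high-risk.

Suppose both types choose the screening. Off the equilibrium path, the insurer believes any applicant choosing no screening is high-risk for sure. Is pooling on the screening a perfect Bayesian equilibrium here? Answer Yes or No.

On path, the insurer holds the prior and pays 4/5·25 + 1/5·15 = 23. Off path (no screening), believing high-risk, it pays 15.
low-risk: the screening nets 23 − 3 = 20; no screening nets 15. low-risk stays.
high-risk: the screening nets 23 − 15 = 8; no screening nets 15. high-risk would deviate.
A type deviates, so pooling fails.

No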